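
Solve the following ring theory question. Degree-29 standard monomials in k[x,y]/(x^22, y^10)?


k[x,y], I = (x^22, y^10), d = 29
Need i < 22 and d-i < 10.
Range: 20 <= i <= 21.
H(29) = 2


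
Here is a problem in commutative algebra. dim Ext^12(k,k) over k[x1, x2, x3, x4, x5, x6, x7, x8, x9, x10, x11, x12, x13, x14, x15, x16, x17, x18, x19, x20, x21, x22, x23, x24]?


C(n,i)=C(24,12)=2704156


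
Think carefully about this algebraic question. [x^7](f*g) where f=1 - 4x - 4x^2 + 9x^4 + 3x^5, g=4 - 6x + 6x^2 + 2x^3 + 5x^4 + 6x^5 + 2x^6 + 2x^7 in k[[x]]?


[x^7] = sum a_i*b_j, i+j=7
  1*2=2
  -4*2=-8
  -4*6=-24
  9*2=18
  3*6=18
Sum=6


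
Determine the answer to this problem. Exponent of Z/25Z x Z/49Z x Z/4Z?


Exponent = lcm of the cyclic orders; pairwise coprime => product.
5^2*7^2*2^2=25*49*4=4900


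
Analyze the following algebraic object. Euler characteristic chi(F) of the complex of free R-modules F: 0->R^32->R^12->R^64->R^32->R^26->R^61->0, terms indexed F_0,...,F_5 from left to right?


chi = sum (-1)^i * rank:
(-1)^0*32=32
(-1)^1*12=-12
(-1)^2*64=64
(-1)^3*32=-32
(-1)^4*26=26
(-1)^5*61=-61
chi=17


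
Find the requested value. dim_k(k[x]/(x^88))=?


Basis: 1,x,...,x^87
dim=88


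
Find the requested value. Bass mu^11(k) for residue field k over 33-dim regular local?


C(n,i)=C(33,11)=193536720


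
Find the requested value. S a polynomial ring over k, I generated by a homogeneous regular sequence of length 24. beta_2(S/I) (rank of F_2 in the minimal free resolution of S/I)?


Regular sequence => Koszul complex is the minimal free resolution.
Syz_1 minimally generated by Koszul relations f_i*e_j - f_j*e_i (i<j): mu(Syz_1) = beta_2 = C(m,2) = m(m-1)/2
m=24
24*23/2 = 276


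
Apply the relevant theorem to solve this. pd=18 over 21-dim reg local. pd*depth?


pd+depth=21
depth=21-18=3
pd*depth=18*3=54


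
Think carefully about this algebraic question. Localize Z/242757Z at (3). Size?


3-primary part: 242757=3^8*37
Size=3^8=6561


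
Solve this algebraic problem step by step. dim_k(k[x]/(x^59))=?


Basis: 1,x,...,x^58
dim=59


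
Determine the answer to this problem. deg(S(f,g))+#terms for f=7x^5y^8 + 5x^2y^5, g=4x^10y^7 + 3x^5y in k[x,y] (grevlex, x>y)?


LT(f)=7x^5y^8, LT(g)=4x^10y^7
lcm(LM)=x^10y^8
S(f,g) (scaled by 28 to clear denominators) = 4x^5*f - 7y*g = 20x^7y^5 - 21x^5y^2
2 terms, deg 12.
12+2=14


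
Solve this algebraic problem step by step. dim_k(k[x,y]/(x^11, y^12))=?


Basis: x^i*y^j, i<11, j<12
11*12=132


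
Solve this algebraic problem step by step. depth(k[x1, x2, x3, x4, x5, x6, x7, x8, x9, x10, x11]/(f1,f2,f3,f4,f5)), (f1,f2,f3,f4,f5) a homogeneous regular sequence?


depth(R)=11
depth(R/I)=11-5=6


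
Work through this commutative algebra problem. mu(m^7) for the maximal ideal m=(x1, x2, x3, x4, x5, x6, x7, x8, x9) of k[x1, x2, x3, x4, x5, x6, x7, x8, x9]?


Graded Nakayama: mu(m^d) = dim_k (m^d/m^(d+1)) = #degree-7 monomials in 9 vars
C(n+d-1,d)=C(15,7)=6435


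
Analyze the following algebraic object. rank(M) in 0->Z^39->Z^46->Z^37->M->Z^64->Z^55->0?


Alt sum=0:
(-1)^0*39 + (-1)^1*46 + (-1)^2*37 + (-1)^3*? + (-1)^4*64 + (-1)^5*55=0
rank(M)=39


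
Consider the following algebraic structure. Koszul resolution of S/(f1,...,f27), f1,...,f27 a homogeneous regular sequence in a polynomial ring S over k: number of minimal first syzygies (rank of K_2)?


Regular sequence => Koszul complex is the minimal free resolution.
Syz_1 minimally generated by Koszul relations f_i*e_j - f_j*e_i (i<j): mu(Syz_1) = beta_2 = C(m,2) = m(m-1)/2
m=27
27*26/2 = 351


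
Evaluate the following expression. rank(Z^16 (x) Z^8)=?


rank(M(x)N) = rank(M)*rank(N)
16*8 = 128


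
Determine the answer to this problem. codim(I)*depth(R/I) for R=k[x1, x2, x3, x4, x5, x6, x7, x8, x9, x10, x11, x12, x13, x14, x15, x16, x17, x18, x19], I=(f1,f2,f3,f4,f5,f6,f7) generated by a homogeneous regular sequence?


codim=7, depth=dim(R/I)=19-7=12
Product=7*12=84


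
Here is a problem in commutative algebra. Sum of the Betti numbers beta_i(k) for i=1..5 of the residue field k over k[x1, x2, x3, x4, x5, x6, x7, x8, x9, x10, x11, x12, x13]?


Koszul resolution: beta_i(k)=C(n,i), n=13
C(13,1)=13, C(13,2)=78, C(13,3)=286, C(13,4)=715, C(13,5)=1287
Sum=2379


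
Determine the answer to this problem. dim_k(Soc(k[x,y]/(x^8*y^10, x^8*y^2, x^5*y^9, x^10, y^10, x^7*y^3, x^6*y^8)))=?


Socle = ann(m) = span of standard monomials u with x*u, y*u in I (staircase corners).
Redundant generators: x^8*y^10
Minimal generators: x^10, x^8*y^2, x^7*y^3, x^6*y^8, x^5*y^9, y^10
Corners: x^4y^9, x^5y^8, x^6y^7, x^7y^2, x^9y
Socle dim=5


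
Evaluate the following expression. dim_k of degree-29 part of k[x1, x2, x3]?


C(d+n-1,n-1)=C(31,2)=465


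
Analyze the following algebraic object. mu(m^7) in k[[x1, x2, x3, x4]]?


C(n+d-1,d)=C(10,7)=120


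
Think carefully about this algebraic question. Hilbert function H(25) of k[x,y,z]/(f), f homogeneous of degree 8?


C(27,2)-C(19,2)=351-171=180


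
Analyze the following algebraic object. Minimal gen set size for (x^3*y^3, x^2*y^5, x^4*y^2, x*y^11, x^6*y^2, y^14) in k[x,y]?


Remove redundant (divisible by others).
x^6*y^2 redundant.
Min: x^4*y^2, x^3*y^3, x^2*y^5, x*y^11, y^14
Count=5


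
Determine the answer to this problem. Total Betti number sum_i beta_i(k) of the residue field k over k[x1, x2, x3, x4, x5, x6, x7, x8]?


Koszul resolution: beta_i(k)=C(n,i), n=8
sum_i C(8,i) = 2^8 = 256


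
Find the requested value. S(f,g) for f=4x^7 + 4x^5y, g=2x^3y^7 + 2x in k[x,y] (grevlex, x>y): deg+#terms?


LT(f)=4x^7, LT(g)=2x^3y^7
lcm(LM)=x^7y^7
S(f,g) (scaled by 8 to clear denominators) = 2y^7*f - 4x^4*g = 8x^5y^8 - 8x^5
2 terms, deg 13.
13+2=15


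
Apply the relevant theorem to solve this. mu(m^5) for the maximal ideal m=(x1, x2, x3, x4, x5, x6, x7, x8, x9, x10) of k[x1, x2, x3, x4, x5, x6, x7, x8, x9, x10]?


Graded Nakayama: mu(m^d) = dim_k (m^d/m^(d+1)) = #degree-5 monomials in 10 vars
C(n+d-1,d)=C(14,5)=2002


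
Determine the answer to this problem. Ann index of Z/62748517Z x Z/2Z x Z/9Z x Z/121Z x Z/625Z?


Exponent = lcm of the cyclic orders; pairwise coprime => product.
13^7*2^1*3^2*11^2*5^4=62748517*2*9*121*625=85416418766250


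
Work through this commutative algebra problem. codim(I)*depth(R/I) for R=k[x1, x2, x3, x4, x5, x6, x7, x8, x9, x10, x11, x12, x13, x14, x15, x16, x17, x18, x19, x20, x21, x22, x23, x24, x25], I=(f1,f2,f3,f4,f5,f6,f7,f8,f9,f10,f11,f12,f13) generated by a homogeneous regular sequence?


codim=13, depth=dim(R/I)=25-13=12
Product=13*12=156


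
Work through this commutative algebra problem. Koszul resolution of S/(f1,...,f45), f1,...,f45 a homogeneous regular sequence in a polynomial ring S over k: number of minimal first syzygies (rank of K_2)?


Regular sequence => Koszul complex is the minimal free resolution.
Syz_1 minimally generated by Koszul relations f_i*e_j - f_j*e_i (i<j): mu(Syz_1) = beta_2 = C(m,2) = m(m-1)/2
m=45
45*44/2 = 990


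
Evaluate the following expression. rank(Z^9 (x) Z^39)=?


rank(M(x)N) = rank(M)*rank(N)
9*39 = 351


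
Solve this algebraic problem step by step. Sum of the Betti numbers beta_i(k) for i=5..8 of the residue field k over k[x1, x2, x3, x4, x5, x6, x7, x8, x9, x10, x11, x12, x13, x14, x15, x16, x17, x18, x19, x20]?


Koszul resolution: beta_i(k)=C(n,i), n=20
C(20,5)=15504, C(20,6)=38760, C(20,7)=77520, C(20,8)=125970
Sum=257754


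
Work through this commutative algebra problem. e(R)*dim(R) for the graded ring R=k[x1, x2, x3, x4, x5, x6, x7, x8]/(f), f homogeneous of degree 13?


e(R)=deg(f)=13, dim(R)=8-1=7
e*dim=13*7=91


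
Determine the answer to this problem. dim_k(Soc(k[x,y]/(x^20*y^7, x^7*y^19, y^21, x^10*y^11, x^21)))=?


Socle = ann(m) = span of standard monomials u with x*u, y*u in I (staircase corners).
Minimal generators: x^21, x^20*y^7, x^10*y^11, x^7*y^19, y^21
Corners: x^6y^20, x^9y^18, x^19y^10, x^20y^6
Socle dim=4


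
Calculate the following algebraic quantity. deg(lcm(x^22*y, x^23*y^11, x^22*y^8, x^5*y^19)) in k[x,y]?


lcm = componentwise max:
x: max(22,23,22,5)=23
y: max(1,11,8,19)=19
Total=23+19=42


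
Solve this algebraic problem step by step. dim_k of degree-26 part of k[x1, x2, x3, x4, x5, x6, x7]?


C(d+n-1,n-1)=C(32,6)=906192


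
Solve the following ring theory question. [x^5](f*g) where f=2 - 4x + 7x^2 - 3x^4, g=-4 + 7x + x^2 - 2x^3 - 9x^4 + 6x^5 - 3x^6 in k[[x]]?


[x^5] = sum a_i*b_j, i+j=5
  2*6=12
  -4*-9=36
  7*-2=-14
  -3*7=-21
Sum=13


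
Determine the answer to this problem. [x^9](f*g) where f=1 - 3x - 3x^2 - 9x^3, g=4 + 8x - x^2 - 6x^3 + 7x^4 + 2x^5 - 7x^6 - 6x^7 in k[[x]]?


[x^9] = sum a_i*b_j, i+j=9
  -3*-6=18
  -9*-7=63
Sum=81


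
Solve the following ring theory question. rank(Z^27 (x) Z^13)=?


rank(M(x)N) = rank(M)*rank(N)
27*13 = 351


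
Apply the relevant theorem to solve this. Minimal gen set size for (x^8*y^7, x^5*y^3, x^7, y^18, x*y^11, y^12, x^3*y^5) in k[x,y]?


Remove redundant (divisible by others).
x^8*y^7 redundant.
y^18 redundant.
Min: x^7, x^5*y^3, x^3*y^5, x*y^11, y^12
Count=5


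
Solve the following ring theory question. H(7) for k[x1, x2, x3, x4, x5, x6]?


C(d+n-1,n-1)=C(12,5)=792


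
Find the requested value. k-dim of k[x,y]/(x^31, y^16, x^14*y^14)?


k[x,y]/I, I = (x^31, y^16, x^14*y^14)
Rect: 31x16=496. Corner: (31-14)x(16-14)=34.
dim = 496-34 = 462


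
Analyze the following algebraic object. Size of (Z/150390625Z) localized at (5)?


5-primary part: 150390625=5^9*77
Size=5^9=1953125


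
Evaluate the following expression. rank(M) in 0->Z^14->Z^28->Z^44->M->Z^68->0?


Alt sum=0:
(-1)^0*14 + (-1)^1*28 + (-1)^2*44 + (-1)^3*? + (-1)^4*68=0
rank(M)=98


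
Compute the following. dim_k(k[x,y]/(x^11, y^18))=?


Basis: x^i*y^j, i<11, j<18
11*18=198


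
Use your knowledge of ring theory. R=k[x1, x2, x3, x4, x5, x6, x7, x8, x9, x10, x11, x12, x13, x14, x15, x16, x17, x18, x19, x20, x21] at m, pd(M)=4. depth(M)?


pd+depth=depth(R)=21
depth=21-4=17


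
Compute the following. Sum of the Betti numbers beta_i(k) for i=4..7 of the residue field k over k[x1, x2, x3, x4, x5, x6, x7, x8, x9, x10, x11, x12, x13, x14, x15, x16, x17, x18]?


Koszul resolution: beta_i(k)=C(n,i), n=18
C(18,4)=3060, C(18,5)=8568, C(18,6)=18564, C(18,7)=31824
Sum=62016


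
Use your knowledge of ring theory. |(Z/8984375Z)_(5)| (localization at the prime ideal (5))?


5-primary part: 8984375=5^8*23
Size=5^8=390625


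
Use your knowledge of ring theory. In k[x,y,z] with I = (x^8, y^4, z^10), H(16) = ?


Need i<8, j<4, k<10 with i+j+k=16.
For each i, j ranges over max(0,16-i-9)..min(3,16-i):
  i=0: j in [7,3] -> 0
  i=1: j in [6,3] -> 0
  i=2: j in [5,3] -> 0
  i=3: j in [4,3] -> 0
  i=4: j in [3,3] -> 1
  i=5: j in [2,3] -> 2
  i=6: j in [1,3] -> 3
  i=7: j in [0,3] -> 4
H(16) = 0+0+0+0+1+2+3+4 = 10


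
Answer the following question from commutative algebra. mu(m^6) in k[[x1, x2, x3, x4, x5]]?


C(n+d-1,d)=C(10,6)=210


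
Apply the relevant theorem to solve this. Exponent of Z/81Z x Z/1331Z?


Exponent = lcm of the cyclic orders; pairwise coprime => product.
3^4*11^3=81*1331=107811


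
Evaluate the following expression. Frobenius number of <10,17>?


gcd(10,17)=1 => F=ab-a-b=10*17-10-17=170-27=143


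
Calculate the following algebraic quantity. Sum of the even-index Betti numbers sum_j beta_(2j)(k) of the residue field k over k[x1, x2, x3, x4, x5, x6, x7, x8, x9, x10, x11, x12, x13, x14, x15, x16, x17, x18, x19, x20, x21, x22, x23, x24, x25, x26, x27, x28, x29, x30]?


Koszul resolution: beta_i(k)=C(n,i), n=30
sum_even C(30,i) = 2^(n-1) = 2^29 = 536870912


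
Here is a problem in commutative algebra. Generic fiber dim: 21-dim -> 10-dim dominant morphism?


dim(fiber)=dim(X)-dim(Y)=21-10=11


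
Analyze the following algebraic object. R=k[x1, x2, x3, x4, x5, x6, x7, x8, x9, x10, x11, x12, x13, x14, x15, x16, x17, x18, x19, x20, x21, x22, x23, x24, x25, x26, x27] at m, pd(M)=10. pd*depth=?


pd+depth=27
depth=27-10=17
pd*depth=10*17=170


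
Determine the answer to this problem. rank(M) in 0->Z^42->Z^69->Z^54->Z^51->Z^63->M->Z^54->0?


Alt sum=0:
(-1)^0*42 + (-1)^1*69 + (-1)^2*54 + (-1)^3*51 + (-1)^4*63 + (-1)^5*? + (-1)^6*54=0
rank(M)=93


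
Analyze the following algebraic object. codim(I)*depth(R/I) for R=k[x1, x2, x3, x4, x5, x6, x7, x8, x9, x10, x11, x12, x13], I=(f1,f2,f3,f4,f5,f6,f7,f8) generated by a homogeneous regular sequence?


codim=8, depth=dim(R/I)=13-8=5
Product=8*5=40


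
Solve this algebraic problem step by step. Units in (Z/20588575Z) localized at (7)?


Local ring = Z/823543Z.
phi(823543) = 7^6*(7-1) = 705894


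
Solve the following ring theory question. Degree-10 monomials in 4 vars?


C(d+n-1,n-1)=C(13,3)=286


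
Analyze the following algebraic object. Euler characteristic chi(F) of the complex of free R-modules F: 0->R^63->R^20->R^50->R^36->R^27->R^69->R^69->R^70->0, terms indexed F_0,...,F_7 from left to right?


chi = sum (-1)^i * rank:
(-1)^0*63=63
(-1)^1*20=-20
(-1)^2*50=50
(-1)^3*36=-36
(-1)^4*27=27
(-1)^5*69=-69
(-1)^6*69=69
(-1)^7*70=-70
chi=14


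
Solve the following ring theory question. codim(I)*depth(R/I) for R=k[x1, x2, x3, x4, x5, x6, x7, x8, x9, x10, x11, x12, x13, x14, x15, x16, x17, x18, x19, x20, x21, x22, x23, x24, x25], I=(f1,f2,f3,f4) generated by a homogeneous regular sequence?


codim=4, depth=dim(R/I)=25-4=21
Product=4*21=84


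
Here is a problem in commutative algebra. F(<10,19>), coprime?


gcd(10,19)=1 => F=ab-a-b=10*19-10-19=190-29=161


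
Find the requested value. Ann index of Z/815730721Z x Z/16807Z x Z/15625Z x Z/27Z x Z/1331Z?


Exponent = lcm of the cyclic orders; pairwise coprime => product.
13^8*7^5*5^6*3^3*11^3=815730721*16807*15625*27*1331=7698371485470900609375


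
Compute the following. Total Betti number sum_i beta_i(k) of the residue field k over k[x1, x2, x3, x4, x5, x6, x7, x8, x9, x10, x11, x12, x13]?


Koszul resolution: beta_i(k)=C(n,i), n=13
sum_i C(13,i) = 2^13 = 8192


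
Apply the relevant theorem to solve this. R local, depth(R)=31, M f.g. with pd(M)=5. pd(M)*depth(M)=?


pd+depth=31
depth=31-5=26
pd*depth=5*26=130


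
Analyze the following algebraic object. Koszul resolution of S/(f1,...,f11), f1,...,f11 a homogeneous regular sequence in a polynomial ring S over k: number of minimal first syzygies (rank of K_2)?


Regular sequence => Koszul complex is the minimal free resolution.
Syz_1 minimally generated by Koszul relations f_i*e_j - f_j*e_i (i<j): mu(Syz_1) = beta_2 = C(m,2) = m(m-1)/2
m=11
11*10/2 = 55


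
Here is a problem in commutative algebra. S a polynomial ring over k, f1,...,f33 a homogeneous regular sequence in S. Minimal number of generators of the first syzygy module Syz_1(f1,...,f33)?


Regular sequence => Koszul complex is the minimal free resolution.
Syz_1 minimally generated by Koszul relations f_i*e_j - f_j*e_i (i<j): mu(Syz_1) = beta_2 = C(m,2) = m(m-1)/2
m=33
33*32/2 = 528


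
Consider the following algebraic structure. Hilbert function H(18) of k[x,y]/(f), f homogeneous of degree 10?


H(t)=d for t>=d-1.
d=10, t=18
H(18)=10


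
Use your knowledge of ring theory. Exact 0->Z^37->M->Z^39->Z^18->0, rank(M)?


Alt sum=0:
(-1)^0*37 + (-1)^1*? + (-1)^2*39 + (-1)^3*18=0
rank(M)=58


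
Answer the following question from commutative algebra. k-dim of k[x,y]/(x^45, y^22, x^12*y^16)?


k[x,y]/I, I = (x^45, y^22, x^12*y^16)
Rect: 45x22=990. Corner: (45-12)x(22-16)=198.
dim = 990-198 = 792


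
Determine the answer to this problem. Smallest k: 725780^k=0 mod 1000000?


725780^k mod 1000000:
k=1: 725780
k=2: 608400
k=3: 552000
k=4: 560000
k=5: 800000
k=6: 0
First zero at k = 6


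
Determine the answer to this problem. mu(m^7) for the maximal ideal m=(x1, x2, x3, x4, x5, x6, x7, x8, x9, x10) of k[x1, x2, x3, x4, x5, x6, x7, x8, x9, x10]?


Graded Nakayama: mu(m^d) = dim_k (m^d/m^(d+1)) = #degree-7 monomials in 10 vars
C(n+d-1,d)=C(16,7)=11440


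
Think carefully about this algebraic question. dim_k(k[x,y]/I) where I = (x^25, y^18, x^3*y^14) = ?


k[x,y]/I, I = (x^25, y^18, x^3*y^14)
Rect: 25x18=450. Corner: (25-3)x(18-14)=88.
dim = 450-88 = 362


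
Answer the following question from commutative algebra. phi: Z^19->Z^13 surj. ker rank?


rank(ker) = 19-13 = 6


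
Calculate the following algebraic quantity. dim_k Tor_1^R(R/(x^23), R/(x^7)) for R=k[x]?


Tor_1(R/I,R/J)=(I cap J)/IJ=(x^23)/(x^30)
dim=30-23=min(23,7)=7


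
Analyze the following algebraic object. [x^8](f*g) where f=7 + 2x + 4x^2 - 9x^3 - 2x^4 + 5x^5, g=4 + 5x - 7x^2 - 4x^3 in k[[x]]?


[x^8] = sum a_i*b_j, i+j=8
  5*-4=-20
Sum=-20


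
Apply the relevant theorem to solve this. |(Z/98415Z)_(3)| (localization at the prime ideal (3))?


3-primary part: 98415=3^9*5
Size=3^9=19683


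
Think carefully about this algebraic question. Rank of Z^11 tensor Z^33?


rank(M(x)N) = rank(M)*rank(N)
11*33 = 363


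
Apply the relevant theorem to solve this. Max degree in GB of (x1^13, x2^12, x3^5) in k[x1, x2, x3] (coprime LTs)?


Pure powers, coprime LTs => already GB.
Degrees: 13, 12, 5
Max=13


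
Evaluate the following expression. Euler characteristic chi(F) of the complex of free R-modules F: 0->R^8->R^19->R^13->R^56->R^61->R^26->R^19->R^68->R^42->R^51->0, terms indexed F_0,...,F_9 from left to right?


chi = sum (-1)^i * rank:
(-1)^0*8=8
(-1)^1*19=-19
(-1)^2*13=13
(-1)^3*56=-56
(-1)^4*61=61
(-1)^5*26=-26
(-1)^6*19=19
(-1)^7*68=-68
(-1)^8*42=42
(-1)^9*51=-51
chi=-77


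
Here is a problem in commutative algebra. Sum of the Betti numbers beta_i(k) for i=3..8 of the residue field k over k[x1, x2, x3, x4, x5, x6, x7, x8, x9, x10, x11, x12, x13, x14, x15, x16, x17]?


Koszul resolution: beta_i(k)=C(n,i), n=17
C(17,3)=680, C(17,4)=2380, C(17,5)=6188, C(17,6)=12376, C(17,7)=19448, C(17,8)=24310
Sum=65382


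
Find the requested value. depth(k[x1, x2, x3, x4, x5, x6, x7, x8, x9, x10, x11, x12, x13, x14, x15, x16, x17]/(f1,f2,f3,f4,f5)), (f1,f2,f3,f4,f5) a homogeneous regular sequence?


depth(R)=17
depth(R/I)=17-5=12


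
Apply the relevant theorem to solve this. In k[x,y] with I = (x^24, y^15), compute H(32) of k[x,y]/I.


k[x,y], I = (x^24, y^15), d = 32
Need i < 24 and d-i < 15.
Range: 18 <= i <= 23.
H(32) = 6


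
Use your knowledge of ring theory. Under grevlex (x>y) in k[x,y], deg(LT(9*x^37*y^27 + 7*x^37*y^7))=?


LT: 9*x^37*y^27
deg_x=37, deg_y=27
Total=37+27=64


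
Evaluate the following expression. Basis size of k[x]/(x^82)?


Basis: 1,x,...,x^81
dim=82


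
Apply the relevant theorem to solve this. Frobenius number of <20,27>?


gcd(20,27)=1 => F=ab-a-b=20*27-20-27=540-47=493


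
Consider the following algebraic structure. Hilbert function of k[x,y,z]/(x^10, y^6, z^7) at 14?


Need i<10, j<6, k<7 with i+j+k=14.
For each i, j ranges over max(0,14-i-6)..min(5,14-i):
  i=0: j in [8,5] -> 0
  i=1: j in [7,5] -> 0
  i=2: j in [6,5] -> 0
  i=3: j in [5,5] -> 1
  i=4: j in [4,5] -> 2
  i=5: j in [3,5] -> 3
  i=6: j in [2,5] -> 4
  i=7: j in [1,5] -> 5
  i=8: j in [0,5] -> 6
  i=9: j in [0,5] -> 6
H(14) = 0+0+0+1+2+3+4+5+6+6 = 27


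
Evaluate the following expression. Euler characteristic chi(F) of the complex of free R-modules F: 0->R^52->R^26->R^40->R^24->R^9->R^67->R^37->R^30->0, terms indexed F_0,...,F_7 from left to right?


chi = sum (-1)^i * rank:
(-1)^0*52=52
(-1)^1*26=-26
(-1)^2*40=40
(-1)^3*24=-24
(-1)^4*9=9
(-1)^5*67=-67
(-1)^6*37=37
(-1)^7*30=-30
chi=-9


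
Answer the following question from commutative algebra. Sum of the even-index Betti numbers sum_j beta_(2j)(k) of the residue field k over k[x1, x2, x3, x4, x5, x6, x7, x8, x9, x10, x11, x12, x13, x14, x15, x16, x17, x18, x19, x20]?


Koszul resolution: beta_i(k)=C(n,i), n=20
sum_even C(20,i) = 2^(n-1) = 2^19 = 524288


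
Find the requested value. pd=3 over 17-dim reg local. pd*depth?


pd+depth=17
depth=17-3=14
pd*depth=3*14=42


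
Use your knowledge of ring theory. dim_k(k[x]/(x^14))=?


Basis: 1,x,...,x^13
dim=14


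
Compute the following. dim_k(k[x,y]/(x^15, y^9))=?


Basis: x^i*y^j, i<15, j<9
15*9=135


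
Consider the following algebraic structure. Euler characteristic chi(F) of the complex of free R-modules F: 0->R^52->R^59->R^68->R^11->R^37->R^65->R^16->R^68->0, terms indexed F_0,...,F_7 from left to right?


chi = sum (-1)^i * rank:
(-1)^0*52=52
(-1)^1*59=-59
(-1)^2*68=68
(-1)^3*11=-11
(-1)^4*37=37
(-1)^5*65=-65
(-1)^6*16=16
(-1)^7*68=-68
chi=-30


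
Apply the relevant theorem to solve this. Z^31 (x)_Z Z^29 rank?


rank(M(x)N) = rank(M)*rank(N)
31*29 = 899


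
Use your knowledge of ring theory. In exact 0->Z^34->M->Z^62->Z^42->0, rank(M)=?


Alt sum=0:
(-1)^0*34 + (-1)^1*? + (-1)^2*62 + (-1)^3*42=0
rank(M)=54


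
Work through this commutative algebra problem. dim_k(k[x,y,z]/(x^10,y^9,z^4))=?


Basis: x^iy^jz^k, i<10,j<9,k<4
10*9*4=360


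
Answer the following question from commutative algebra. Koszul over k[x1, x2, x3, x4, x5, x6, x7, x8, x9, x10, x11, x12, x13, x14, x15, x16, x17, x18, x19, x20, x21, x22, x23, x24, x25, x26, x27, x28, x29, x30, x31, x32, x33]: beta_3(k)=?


C(n,i)=C(33,3)=5456


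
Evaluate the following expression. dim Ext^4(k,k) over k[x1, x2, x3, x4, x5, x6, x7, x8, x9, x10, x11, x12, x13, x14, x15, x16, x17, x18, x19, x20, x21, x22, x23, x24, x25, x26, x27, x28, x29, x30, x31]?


C(n,i)=C(31,4)=31465


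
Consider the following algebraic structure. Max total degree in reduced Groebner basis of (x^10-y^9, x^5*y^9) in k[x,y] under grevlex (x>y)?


LT(f1)=x^10, LT(f2)=x^5y^9, lcm=x^10y^9
S(f1,f2) = y^9*f1 - x^5*f2 = -y^18
Reduced GB = {f1, f2, y^18}; degrees 10, 14, 18
Max = 18


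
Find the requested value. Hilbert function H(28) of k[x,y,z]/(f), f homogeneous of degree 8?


C(30,2)-C(22,2)=435-231=204


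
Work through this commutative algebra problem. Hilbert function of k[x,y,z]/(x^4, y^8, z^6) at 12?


Need i<4, j<8, k<6 with i+j+k=12.
For each i, j ranges over max(0,12-i-5)..min(7,12-i):
  i=0: j in [7,7] -> 1
  i=1: j in [6,7] -> 2
  i=2: j in [5,7] -> 3
  i=3: j in [4,7] -> 4
H(12) = 1+2+3+4 = 10


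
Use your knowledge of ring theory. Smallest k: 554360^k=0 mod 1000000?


554360^k mod 1000000:
k=1: 554360
k=2: 9600
k=3: 856000
k=4: 160000
k=5: 600000
k=6: 0
First zero at k = 6


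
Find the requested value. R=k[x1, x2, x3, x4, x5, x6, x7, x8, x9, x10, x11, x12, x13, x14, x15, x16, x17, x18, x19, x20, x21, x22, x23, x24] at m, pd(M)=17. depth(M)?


pd+depth=depth(R)=24
depth=24-17=7


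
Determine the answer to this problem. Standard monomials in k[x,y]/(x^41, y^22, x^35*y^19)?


k[x,y]/I, I = (x^41, y^22, x^35*y^19)
Rect: 41x22=902. Corner: (41-35)x(22-19)=18.
dim = 902-18 = 884


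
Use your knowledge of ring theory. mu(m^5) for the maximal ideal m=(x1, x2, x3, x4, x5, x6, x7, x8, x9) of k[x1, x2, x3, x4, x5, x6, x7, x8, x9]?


Graded Nakayama: mu(m^d) = dim_k (m^d/m^(d+1)) = #degree-5 monomials in 9 vars
C(n+d-1,d)=C(13,5)=1287


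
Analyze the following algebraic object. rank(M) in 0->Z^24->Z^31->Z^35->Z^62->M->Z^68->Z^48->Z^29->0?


Alt sum=0:
(-1)^0*24 + (-1)^1*31 + (-1)^2*35 + (-1)^3*62 + (-1)^4*? + (-1)^5*68 + (-1)^6*48 + (-1)^7*29=0
rank(M)=83


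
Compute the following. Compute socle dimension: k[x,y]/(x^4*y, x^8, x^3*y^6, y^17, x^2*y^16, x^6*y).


Socle = ann(m) = span of standard monomials u with x*u, y*u in I (staircase corners).
Redundant generators: x^6*y
Minimal generators: x^8, x^4*y, x^3*y^6, x^2*y^16, y^17
Corners: xy^16, x^2y^15, x^3y^5, x^7
Socle dim=4


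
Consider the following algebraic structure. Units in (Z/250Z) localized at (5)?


Local ring = Z/125Z.
phi(125) = 5^2*(5-1) = 100


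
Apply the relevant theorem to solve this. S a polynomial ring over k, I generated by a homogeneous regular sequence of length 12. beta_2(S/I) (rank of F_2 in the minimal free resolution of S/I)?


Regular sequence => Koszul complex is the minimal free resolution.
Syz_1 minimally generated by Koszul relations f_i*e_j - f_j*e_i (i<j): mu(Syz_1) = beta_2 = C(m,2) = m(m-1)/2
m=12
12*11/2 = 66


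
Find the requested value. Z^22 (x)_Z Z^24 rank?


rank(M(x)N) = rank(M)*rank(N)
22*24 = 528


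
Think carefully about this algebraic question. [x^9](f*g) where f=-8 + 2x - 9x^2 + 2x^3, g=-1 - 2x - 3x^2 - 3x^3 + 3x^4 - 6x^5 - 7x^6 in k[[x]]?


[x^9] = sum a_i*b_j, i+j=9
  2*-7=-14
Sum=-14


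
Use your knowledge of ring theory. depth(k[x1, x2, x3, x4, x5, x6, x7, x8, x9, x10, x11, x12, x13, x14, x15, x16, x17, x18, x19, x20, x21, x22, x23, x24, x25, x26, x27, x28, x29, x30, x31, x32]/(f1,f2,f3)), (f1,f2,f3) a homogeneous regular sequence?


depth(R)=32
depth(R/I)=32-3=29


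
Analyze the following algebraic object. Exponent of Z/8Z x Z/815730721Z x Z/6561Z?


Exponent = lcm of the cyclic orders; pairwise coprime => product.
2^3*13^8*3^8=8*815730721*6561=42816074083848


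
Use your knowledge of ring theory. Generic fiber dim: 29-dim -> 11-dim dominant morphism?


dim(fiber)=dim(X)-dim(Y)=29-11=18


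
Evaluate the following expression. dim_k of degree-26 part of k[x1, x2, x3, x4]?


C(d+n-1,n-1)=C(29,3)=3654


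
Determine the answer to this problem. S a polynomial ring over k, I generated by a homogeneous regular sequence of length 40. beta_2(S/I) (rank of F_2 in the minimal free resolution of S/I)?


Regular sequence => Koszul complex is the minimal free resolution.
Syz_1 minimally generated by Koszul relations f_i*e_j - f_j*e_i (i<j): mu(Syz_1) = beta_2 = C(m,2) = m(m-1)/2
m=40
40*39/2 = 780


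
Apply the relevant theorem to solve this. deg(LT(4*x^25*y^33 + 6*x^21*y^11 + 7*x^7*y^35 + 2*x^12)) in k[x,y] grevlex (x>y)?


LT: 4*x^25*y^33
deg_x=25, deg_y=33
Total=25+33=58


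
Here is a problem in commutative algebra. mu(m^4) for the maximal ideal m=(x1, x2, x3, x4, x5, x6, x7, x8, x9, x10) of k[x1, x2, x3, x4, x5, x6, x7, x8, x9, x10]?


Graded Nakayama: mu(m^d) = dim_k (m^d/m^(d+1)) = #degree-4 monomials in 10 vars
C(n+d-1,d)=C(13,4)=715


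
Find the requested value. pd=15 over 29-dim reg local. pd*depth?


pd+depth=29
depth=29-15=14
pd*depth=15*14=210


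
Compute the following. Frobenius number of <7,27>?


gcd(7,27)=1 => F=ab-a-b=7*27-7-27=189-34=155


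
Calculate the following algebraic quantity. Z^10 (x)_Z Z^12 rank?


rank(M(x)N) = rank(M)*rank(N)
10*12 = 120


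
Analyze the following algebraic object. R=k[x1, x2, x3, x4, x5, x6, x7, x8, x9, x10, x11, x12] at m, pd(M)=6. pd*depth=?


pd+depth=12
depth=12-6=6
pd*depth=6*6=36


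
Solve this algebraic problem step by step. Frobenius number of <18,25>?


gcd(18,25)=1 => F=ab-a-b=18*25-18-25=450-43=407


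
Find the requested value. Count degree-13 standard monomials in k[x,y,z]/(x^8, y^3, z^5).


Need i<8, j<3, k<5 with i+j+k=13.
For each i, j ranges over max(0,13-i-4)..min(2,13-i):
  i=0: j in [9,2] -> 0
  i=1: j in [8,2] -> 0
  i=2: j in [7,2] -> 0
  i=3: j in [6,2] -> 0
  i=4: j in [5,2] -> 0
  i=5: j in [4,2] -> 0
  i=6: j in [3,2] -> 0
  i=7: j in [2,2] -> 1
H(13) = 0+0+0+0+0+0+0+1 = 1


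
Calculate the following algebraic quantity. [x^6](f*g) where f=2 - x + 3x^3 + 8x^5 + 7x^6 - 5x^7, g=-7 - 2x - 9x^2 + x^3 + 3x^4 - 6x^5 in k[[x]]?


[x^6] = sum a_i*b_j, i+j=6
  -1*-6=6
  3*1=3
  8*-2=-16
  7*-7=-49
Sum=-56


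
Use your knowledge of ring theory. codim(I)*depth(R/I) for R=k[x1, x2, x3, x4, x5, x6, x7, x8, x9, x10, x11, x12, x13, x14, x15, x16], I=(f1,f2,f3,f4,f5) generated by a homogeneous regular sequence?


codim=5, depth=dim(R/I)=16-5=11
Product=5*11=55


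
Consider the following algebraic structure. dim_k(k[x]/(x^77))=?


Basis: 1,x,...,x^76
dim=77


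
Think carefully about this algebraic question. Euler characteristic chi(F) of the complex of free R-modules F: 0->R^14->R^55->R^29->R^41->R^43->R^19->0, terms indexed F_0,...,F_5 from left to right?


chi = sum (-1)^i * rank:
(-1)^0*14=14
(-1)^1*55=-55
(-1)^2*29=29
(-1)^3*41=-41
(-1)^4*43=43
(-1)^5*19=-19
chi=-29


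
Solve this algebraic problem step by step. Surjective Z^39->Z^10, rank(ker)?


rank(ker) = 39-10 = 29


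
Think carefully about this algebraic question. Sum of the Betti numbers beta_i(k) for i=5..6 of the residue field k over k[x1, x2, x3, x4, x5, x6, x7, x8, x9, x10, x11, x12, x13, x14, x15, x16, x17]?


Koszul resolution: beta_i(k)=C(n,i), n=17
C(17,5)=6188, C(17,6)=12376
Sum=18564


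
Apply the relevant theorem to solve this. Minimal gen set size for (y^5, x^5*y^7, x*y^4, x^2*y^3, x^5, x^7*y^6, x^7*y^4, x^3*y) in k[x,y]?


Remove redundant (divisible by others).
x^7*y^6 redundant.
x^5*y^7 redundant.
x^7*y^4 redundant.
Min: x^5, x^3*y, x^2*y^3, x*y^4, y^5
Count=5


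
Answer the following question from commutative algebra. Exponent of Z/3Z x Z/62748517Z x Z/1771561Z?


Exponent = lcm of the cyclic orders; pairwise coprime => product.
3^1*13^7*11^6=3*62748517*1771561=333488476575111


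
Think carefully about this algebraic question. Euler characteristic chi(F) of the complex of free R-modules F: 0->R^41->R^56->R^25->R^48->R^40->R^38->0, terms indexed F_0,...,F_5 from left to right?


chi = sum (-1)^i * rank:
(-1)^0*41=41
(-1)^1*56=-56
(-1)^2*25=25
(-1)^3*48=-48
(-1)^4*40=40
(-1)^5*38=-38
chi=-36


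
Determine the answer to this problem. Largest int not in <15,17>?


gcd(15,17)=1 => F=ab-a-b=15*17-15-17=255-32=223


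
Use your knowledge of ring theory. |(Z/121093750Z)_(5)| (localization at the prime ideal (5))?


5-primary part: 121093750=5^9*62
Size=5^9=1953125


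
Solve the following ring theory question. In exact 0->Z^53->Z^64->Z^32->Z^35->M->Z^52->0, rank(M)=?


Alt sum=0:
(-1)^0*53 + (-1)^1*64 + (-1)^2*32 + (-1)^3*35 + (-1)^4*? + (-1)^5*52=0
rank(M)=66


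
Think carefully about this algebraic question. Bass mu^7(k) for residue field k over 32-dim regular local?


C(n,i)=C(32,7)=3365856


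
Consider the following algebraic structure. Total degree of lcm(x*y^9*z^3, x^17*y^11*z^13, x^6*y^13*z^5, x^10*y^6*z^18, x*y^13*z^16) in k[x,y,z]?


lcm = componentwise max:
x: max(1,17,6,10,1)=17
y: max(9,11,13,6,13)=13
z: max(3,13,5,18,16)=18
Total=17+13+18=48


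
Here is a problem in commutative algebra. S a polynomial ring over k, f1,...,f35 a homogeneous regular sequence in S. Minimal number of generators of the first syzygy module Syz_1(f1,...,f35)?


Regular sequence => Koszul complex is the minimal free resolution.
Syz_1 minimally generated by Koszul relations f_i*e_j - f_j*e_i (i<j): mu(Syz_1) = beta_2 = C(m,2) = m(m-1)/2
m=35
35*34/2 = 595


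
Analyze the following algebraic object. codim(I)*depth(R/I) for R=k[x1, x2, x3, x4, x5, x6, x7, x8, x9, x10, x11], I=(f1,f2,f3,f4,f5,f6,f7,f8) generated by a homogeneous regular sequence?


codim=8, depth=dim(R/I)=11-8=3
Product=8*3=24


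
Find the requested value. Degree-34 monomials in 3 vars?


C(d+n-1,n-1)=C(36,2)=630


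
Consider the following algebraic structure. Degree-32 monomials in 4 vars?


C(d+n-1,n-1)=C(35,3)=6545


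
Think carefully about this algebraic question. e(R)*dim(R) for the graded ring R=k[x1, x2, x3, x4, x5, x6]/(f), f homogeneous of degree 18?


e(R)=deg(f)=18, dim(R)=6-1=5
e*dim=18*5=90


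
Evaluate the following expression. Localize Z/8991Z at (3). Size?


3-primary part: 8991=3^5*37
Size=3^5=243


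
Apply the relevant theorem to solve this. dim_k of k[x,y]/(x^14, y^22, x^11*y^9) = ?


k[x,y]/I, I = (x^14, y^22, x^11*y^9)
Rect: 14x22=308. Corner: (14-11)x(22-9)=39.
dim = 308-39 = 269


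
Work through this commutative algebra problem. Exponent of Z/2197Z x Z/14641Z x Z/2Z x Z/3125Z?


Exponent = lcm of the cyclic orders; pairwise coprime => product.
13^3*11^4*2^1*5^5=2197*14641*2*3125=201039231250


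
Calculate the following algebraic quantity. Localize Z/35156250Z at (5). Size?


5-primary part: 35156250=5^9*18
Size=5^9=1953125


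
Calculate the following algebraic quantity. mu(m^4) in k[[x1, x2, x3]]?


C(n+d-1,d)=C(6,4)=15


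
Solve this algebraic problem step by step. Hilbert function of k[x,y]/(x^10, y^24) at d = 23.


k[x,y], I = (x^10, y^24), d = 23
Need i < 10 and d-i < 24.
Range: 0 <= i <= 9.
H(23) = 10


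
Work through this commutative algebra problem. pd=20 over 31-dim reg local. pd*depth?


pd+depth=31
depth=31-20=11
pd*depth=20*11=220


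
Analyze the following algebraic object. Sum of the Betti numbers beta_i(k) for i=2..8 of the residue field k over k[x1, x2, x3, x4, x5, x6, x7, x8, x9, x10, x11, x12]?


Koszul resolution: beta_i(k)=C(n,i), n=12
C(12,2)=66, C(12,3)=220, C(12,4)=495, C(12,5)=792, C(12,6)=924, C(12,7)=792, C(12,8)=495
Sum=3784


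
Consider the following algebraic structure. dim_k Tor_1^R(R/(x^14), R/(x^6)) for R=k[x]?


Tor_1(R/I,R/J)=(I cap J)/IJ=(x^14)/(x^20)
dim=20-14=min(14,6)=6


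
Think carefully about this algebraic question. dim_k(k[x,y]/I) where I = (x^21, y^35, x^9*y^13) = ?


k[x,y]/I, I = (x^21, y^35, x^9*y^13)
Rect: 21x35=735. Corner: (21-9)x(35-13)=264.
dim = 735-264 = 471


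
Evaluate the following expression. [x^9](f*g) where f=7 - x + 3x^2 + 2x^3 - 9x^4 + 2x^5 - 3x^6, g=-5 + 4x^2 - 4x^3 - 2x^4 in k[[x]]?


[x^9] = sum a_i*b_j, i+j=9
  2*-2=-4
  -3*-4=12
Sum=8


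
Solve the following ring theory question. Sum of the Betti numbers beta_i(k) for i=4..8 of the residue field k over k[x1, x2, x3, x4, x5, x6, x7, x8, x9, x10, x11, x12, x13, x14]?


Koszul resolution: beta_i(k)=C(n,i), n=14
C(14,4)=1001, C(14,5)=2002, C(14,6)=3003, C(14,7)=3432, C(14,8)=3003
Sum=12441


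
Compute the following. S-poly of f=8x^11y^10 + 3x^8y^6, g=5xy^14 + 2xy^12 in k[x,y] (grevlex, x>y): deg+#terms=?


LT(f)=8x^11y^10, LT(g)=5xy^14
lcm(LM)=x^11y^14
S(f,g) (scaled by 40 to clear denominators) = 5y^4*f - 8x^10*g = -16x^11y^12 + 15x^8y^10
2 terms, deg 23.
23+2=25


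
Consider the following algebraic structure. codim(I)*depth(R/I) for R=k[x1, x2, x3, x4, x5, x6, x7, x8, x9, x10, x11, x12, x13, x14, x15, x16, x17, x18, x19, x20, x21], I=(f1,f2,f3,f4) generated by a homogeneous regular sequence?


codim=4, depth=dim(R/I)=21-4=17
Product=4*17=68


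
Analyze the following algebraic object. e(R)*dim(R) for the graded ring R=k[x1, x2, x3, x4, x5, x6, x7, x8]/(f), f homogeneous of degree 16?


e(R)=deg(f)=16, dim(R)=8-1=7
e*dim=16*7=112


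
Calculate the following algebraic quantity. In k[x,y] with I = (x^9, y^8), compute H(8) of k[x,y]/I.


k[x,y], I = (x^9, y^8), d = 8
Need i < 9 and d-i < 8.
Range: 1 <= i <= 8.
H(8) = 8


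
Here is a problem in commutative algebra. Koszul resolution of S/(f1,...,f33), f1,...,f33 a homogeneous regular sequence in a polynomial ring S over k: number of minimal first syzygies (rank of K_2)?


Regular sequence => Koszul complex is the minimal free resolution.
Syz_1 minimally generated by Koszul relations f_i*e_j - f_j*e_i (i<j): mu(Syz_1) = beta_2 = C(m,2) = m(m-1)/2
m=33
33*32/2 = 528


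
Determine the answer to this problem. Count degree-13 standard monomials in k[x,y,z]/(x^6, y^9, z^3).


Need i<6, j<9, k<3 with i+j+k=13.
For each i, j ranges over max(0,13-i-2)..min(8,13-i):
  i=0: j in [11,8] -> 0
  i=1: j in [10,8] -> 0
  i=2: j in [9,8] -> 0
  i=3: j in [8,8] -> 1
  i=4: j in [7,8] -> 2
  i=5: j in [6,8] -> 3
H(13) = 0+0+0+1+2+3 = 6


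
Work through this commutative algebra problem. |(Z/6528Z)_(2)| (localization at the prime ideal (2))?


2-primary part: 6528=2^7*51
Size=2^7=128


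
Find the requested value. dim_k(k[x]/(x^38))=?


Basis: 1,x,...,x^37
dim=38


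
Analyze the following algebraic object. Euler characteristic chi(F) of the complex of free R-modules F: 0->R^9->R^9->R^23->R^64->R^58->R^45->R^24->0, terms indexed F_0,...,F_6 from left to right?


chi = sum (-1)^i * rank:
(-1)^0*9=9
(-1)^1*9=-9
(-1)^2*23=23
(-1)^3*64=-64
(-1)^4*58=58
(-1)^5*45=-45
(-1)^6*24=24
chi=-4


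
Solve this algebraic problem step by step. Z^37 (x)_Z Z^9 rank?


rank(M(x)N) = rank(M)*rank(N)
37*9 = 333


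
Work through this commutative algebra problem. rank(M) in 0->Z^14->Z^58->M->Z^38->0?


Alt sum=0:
(-1)^0*14 + (-1)^1*58 + (-1)^2*? + (-1)^3*38=0
rank(M)=82


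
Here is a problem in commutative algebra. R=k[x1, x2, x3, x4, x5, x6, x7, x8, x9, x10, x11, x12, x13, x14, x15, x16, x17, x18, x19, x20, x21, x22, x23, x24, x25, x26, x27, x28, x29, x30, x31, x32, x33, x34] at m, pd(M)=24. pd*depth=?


pd+depth=34
depth=34-24=10
pd*depth=24*10=240


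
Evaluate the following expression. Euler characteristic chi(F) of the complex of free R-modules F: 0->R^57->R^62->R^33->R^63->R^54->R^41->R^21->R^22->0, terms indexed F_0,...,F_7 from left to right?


chi = sum (-1)^i * rank:
(-1)^0*57=57
(-1)^1*62=-62
(-1)^2*33=33
(-1)^3*63=-63
(-1)^4*54=54
(-1)^5*41=-41
(-1)^6*21=21
(-1)^7*22=-22
chi=-23


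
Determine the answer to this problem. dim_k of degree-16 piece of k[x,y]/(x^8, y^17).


k[x,y], I = (x^8, y^17), d = 16
Need i < 8 and d-i < 17.
Range: 0 <= i <= 7.
H(16) = 8


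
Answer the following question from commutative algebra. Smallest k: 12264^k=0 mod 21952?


12264^k mod 21952:
k=1: 12264
k=2: 12544
k=3: 0
First zero at k = 3


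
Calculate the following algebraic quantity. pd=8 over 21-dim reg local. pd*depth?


pd+depth=21
depth=21-8=13
pd*depth=8*13=104


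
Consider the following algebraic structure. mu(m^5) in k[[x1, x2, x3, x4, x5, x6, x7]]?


C(n+d-1,d)=C(11,5)=462


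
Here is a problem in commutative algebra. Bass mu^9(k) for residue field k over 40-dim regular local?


C(n,i)=C(40,9)=273438880


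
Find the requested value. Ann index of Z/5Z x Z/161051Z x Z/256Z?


Exponent = lcm of the cyclic orders; pairwise coprime => product.
5^1*11^5*2^8=5*161051*256=206145280


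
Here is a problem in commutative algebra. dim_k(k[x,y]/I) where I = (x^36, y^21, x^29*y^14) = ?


k[x,y]/I, I = (x^36, y^21, x^29*y^14)
Rect: 36x21=756. Corner: (36-29)x(21-14)=49.
dim = 756-49 = 707


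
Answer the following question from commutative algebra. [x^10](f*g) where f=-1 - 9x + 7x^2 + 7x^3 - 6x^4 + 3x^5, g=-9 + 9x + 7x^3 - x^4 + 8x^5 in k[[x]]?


[x^10] = sum a_i*b_j, i+j=10
  3*8=24
Sum=24


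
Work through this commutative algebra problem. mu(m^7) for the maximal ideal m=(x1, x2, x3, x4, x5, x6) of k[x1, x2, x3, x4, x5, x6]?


Graded Nakayama: mu(m^d) = dim_k (m^d/m^(d+1)) = #degree-7 monomials in 6 vars
C(n+d-1,d)=C(12,7)=792


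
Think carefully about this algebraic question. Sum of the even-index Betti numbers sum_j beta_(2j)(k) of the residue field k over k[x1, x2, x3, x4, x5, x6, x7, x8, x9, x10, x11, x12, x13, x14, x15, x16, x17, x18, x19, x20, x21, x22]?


Koszul resolution: beta_i(k)=C(n,i), n=22
sum_even C(22,i) = 2^(n-1) = 2^21 = 2097152


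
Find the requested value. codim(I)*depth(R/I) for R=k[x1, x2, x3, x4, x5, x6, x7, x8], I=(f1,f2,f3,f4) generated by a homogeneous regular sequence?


codim=4, depth=dim(R/I)=8-4=4
Product=4*4=16


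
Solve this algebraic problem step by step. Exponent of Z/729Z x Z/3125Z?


Exponent = lcm of the cyclic orders; pairwise coprime => product.
3^6*5^5=729*3125=2278125


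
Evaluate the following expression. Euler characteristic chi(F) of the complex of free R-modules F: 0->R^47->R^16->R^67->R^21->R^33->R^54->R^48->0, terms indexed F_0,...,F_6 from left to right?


chi = sum (-1)^i * rank:
(-1)^0*47=47
(-1)^1*16=-16
(-1)^2*67=67
(-1)^3*21=-21
(-1)^4*33=33
(-1)^5*54=-54
(-1)^6*48=48
chi=104
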